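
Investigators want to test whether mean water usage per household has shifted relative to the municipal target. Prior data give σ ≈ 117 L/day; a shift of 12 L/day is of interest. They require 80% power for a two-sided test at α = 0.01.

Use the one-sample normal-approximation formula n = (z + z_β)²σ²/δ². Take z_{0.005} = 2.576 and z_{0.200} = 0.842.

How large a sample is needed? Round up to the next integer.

n = 1111

n = (z_{α/2} + z_β)² · σ² / δ²
  = (2.576 + 0.842)² · 117² / 12²
  = 11.6827 · 13689 / 144
  = 1110.59
Round up → n = 1111.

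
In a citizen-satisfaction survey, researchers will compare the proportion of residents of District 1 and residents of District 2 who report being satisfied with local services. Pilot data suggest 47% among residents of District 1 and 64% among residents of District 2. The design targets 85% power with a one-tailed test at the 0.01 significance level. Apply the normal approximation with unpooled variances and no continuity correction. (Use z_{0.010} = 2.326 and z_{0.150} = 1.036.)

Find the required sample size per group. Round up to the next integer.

n = (z_α + z_β)² · [p₁(1−p₁) + p₂(1−p₂)] / (p₁ − p₂)²
  = (2.326 + 1.036)² · (0.47·0.53 + 0.64·0.36) / (-0.17)²
  = (3.362)² · (0.2491 + 0.2304) / 0.0289
  = 11.3030 · 0.4795 / 0.0289
  = 187.54
Round up → n = 188 per group.

n = 188 per group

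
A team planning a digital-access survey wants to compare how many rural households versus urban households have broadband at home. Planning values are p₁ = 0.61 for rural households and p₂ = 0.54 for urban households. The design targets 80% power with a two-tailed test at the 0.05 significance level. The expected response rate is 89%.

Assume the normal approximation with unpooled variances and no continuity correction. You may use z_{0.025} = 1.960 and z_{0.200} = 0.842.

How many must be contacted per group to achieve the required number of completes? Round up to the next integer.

n = 876 per group

n = (z_{α/2} + z_β)² · [p₁(1−p₁) + p₂(1−p₂)] / (p₁ − p₂)²
  = (1.960 + 0.842)² · (0.61·0.39 + 0.54·0.46) / (0.07)²
  = (2.802)² · (0.2379 + 0.2484) / 0.0049
  = 7.8512 · 0.4863 / 0.0049
  = 779.19
Adjust for 89% response: 779.19 / 0.89 = 875.50.
Round up → n = 876 per group.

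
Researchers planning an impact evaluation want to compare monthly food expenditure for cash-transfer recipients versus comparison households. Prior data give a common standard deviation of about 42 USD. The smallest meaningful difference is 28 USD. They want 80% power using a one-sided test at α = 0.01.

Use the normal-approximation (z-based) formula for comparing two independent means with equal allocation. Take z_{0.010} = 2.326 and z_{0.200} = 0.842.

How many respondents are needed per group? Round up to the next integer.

n = (z_α + z_β)² · (σ₁² + σ₂²) / δ²
  = (2.326 + 0.842)² · (2·42² = 3528) / 28²
  = 10.0362 · 3528 / 784
  = 45.16
Round up → n = 46 per group.

n = 46 per group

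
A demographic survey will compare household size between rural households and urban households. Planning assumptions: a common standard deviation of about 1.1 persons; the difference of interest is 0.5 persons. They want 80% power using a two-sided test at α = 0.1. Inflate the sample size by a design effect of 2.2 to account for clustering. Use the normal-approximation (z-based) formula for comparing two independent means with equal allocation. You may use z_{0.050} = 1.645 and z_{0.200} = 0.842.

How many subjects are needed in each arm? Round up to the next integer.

n = 132 per group

n = (z_{α/2} + z_β)² · (σ₁² + σ₂²) / δ²
  = (1.645 + 0.842)² · (2·1.1² = 2.42) / 0.5²
  = 6.1852 · 2.42 / 0.25
  = 59.87
Design effect: 2.2 × 59.87 = 131.72.
Round up → n = 132 per group.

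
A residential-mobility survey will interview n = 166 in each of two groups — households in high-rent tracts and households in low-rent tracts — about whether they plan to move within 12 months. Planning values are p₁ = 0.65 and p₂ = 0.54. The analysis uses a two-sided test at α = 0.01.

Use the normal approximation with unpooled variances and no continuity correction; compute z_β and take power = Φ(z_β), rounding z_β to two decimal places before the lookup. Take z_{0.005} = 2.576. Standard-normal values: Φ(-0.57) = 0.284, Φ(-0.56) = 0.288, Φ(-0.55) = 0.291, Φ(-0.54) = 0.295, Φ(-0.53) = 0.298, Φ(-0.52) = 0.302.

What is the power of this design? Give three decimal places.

Power ≈ 0.302

z_β = |p₁−p₂|·√(n/[p₁q₁+p₂q₂]) − z_{α/2}
    = 0.11 · √(166/0.4759) − 2.576
    = 0.11 · 18.6765 − 2.576
    = 2.0544 − 2.576 = -0.5216 → -0.52
Power = Φ(-0.52) = 0.302.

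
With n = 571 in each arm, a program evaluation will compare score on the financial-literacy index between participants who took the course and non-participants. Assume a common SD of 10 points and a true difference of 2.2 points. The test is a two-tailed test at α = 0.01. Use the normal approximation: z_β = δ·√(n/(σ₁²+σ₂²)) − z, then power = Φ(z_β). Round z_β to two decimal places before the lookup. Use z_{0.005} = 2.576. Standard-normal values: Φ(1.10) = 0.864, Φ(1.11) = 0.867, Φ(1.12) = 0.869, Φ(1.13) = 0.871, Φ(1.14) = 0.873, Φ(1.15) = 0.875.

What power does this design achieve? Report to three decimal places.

Power ≈ 0.873

z_β = δ·√(n/(σ₁²+σ₂²)) − z_{α/2}
    = 2.2 · √(571/200) − 2.576
    = 2.2 · 1.68967 − 2.576
    = 3.7173 − 2.576 = 1.1413 → 1.14
Power = Φ(1.14) = 0.873.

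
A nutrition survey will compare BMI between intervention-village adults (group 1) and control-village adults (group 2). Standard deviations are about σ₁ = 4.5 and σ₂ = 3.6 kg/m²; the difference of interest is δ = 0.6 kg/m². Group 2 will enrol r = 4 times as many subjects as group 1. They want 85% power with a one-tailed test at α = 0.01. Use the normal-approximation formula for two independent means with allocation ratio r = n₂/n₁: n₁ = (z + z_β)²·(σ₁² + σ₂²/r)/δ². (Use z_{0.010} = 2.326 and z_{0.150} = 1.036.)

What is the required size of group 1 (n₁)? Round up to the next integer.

n₁ = (z_α + z_β)² · (σ₁² + σ₂²/r) / δ²
   = (2.326 + 1.036)² · (4.5² + 3.6²/4) / 0.6²
   = 11.3030 · (20.25 + 3.24) / 0.36
   = 11.3030 · 23.49 / 0.36
   = 737.52
Round up → n₁ = 738; n₂ = r·n₁ = 4 × 738 = 2952.

n₁ = 738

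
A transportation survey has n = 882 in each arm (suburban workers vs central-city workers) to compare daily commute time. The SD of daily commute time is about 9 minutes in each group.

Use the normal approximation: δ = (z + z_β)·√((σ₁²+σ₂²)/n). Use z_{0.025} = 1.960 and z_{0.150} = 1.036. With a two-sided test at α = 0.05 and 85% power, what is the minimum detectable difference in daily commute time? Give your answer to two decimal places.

δ = (z_{α/2} + z_β) · √((σ₁²+σ₂²)/n)
  = (1.960 + 1.036) · √(162/882)
  = 2.996 · √0.18367
  = 2.996 · 0.4286
  = 1.2840

Minimum detectable difference ≈ 1.28 minutes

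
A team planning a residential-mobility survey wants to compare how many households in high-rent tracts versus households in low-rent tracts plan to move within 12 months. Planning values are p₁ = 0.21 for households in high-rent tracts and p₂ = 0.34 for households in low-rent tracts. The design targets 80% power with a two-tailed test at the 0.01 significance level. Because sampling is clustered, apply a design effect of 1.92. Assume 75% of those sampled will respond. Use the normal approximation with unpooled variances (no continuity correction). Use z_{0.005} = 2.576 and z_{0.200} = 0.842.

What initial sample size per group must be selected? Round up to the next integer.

n = (z_{α/2} + z_β)² · [p₁(1−p₁) + p₂(1−p₂)] / (p₁ − p₂)²
  = (2.576 + 0.842)² · (0.21·0.79 + 0.34·0.66) / (-0.13)²
  = (3.418)² · (0.1659 + 0.2244) / 0.0169
  = 11.6827 · 0.3903 / 0.0169
  = 269.81
Design effect: 1.92 × 269.81 = 518.03.
Adjust for 75% response: 518.03 / 0.75 = 690.71.
Round up → n = 691 per group.

n = 691 per group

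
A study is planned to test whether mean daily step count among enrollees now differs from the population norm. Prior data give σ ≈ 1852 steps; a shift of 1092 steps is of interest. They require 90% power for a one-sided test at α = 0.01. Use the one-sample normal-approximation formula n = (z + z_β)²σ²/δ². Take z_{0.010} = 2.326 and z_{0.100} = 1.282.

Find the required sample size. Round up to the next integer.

n = 38

n = (z_α + z_β)² · σ² / δ²
  = (2.326 + 1.282)² · 1852² / 1092²
  = 13.0177 · 3429904 / 1192464
  = 37.44
Round up → n = 38.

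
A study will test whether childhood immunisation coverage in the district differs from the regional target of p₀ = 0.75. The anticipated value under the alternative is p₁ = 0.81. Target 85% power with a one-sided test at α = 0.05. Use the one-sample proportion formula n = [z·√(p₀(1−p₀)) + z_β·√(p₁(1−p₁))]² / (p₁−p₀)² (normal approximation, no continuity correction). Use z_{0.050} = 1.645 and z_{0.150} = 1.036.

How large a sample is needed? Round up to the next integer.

n = 348

n = [z_α·√(p₀q₀) + z_β·√(p₁q₁)]² / (p₁ − p₀)²
  = [1.645·√(0.75·0.25) + 1.036·√(0.81·0.19)]² / (0.06)²
  = [1.645·0.4330 + 1.036·0.3923]² / 0.0036
  = [1.1187]² / 0.0036
  = 347.65
Round up → n = 348.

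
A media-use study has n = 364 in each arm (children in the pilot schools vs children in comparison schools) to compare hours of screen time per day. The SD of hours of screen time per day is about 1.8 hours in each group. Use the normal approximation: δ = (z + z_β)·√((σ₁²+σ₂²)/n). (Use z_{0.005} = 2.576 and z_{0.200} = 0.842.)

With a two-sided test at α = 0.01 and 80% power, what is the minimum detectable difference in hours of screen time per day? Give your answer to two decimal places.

Minimum detectable difference ≈ 0.46 hours

δ = (z_{α/2} + z_β) · √((σ₁²+σ₂²)/n)
  = (2.576 + 0.842) · √(6.48/364)
  = 3.418 · √0.0178
  = 3.418 · 0.1334
  = 0.4560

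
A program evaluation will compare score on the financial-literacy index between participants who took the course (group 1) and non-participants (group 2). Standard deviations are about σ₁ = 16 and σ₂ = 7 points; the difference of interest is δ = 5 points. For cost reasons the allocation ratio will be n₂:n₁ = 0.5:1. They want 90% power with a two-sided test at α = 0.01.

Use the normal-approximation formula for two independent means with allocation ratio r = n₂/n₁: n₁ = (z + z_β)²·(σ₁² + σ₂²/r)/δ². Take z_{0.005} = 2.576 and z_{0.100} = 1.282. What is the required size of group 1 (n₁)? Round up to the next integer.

n₁ = 211

n₁ = (z_{α/2} + z_β)² · (σ₁² + σ₂²/r) / δ²
   = (2.576 + 1.282)² · (16² + 7²/0.5) / 5²
   = 14.8842 · (256 + 98) / 25
   = 14.8842 · 354 / 25
   = 210.76
Round up → n₁ = 211; n₂ = r·n₁ = 0.5 × 211 = 106.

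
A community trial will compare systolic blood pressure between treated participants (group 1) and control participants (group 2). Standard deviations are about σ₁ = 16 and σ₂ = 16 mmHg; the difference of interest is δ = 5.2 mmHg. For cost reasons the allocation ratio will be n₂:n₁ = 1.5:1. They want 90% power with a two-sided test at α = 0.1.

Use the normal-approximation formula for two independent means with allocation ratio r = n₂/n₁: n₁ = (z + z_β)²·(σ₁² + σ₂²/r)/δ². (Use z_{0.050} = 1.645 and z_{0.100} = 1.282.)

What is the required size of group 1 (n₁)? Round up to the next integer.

n₁ = (z_{α/2} + z_β)² · (σ₁² + σ₂²/r) / δ²
   = (1.645 + 1.282)² · (16² + 16²/1.5) / 5.2²
   = 8.5673 · (256 + 170.6667) / 27.04
   = 8.5673 · 426.6667 / 27.04
   = 135.18
Round up → n₁ = 136; n₂ = r·n₁ = 1.5 × 136 = 204.

n₁ = 136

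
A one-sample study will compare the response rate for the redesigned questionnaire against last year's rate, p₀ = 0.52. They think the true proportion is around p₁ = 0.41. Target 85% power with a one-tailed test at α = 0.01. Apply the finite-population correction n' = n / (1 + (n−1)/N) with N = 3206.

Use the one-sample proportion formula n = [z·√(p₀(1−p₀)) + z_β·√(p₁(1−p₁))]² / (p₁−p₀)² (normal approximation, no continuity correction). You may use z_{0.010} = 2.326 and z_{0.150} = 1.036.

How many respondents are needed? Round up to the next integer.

n = [z_α·√(p₀q₀) + z_β·√(p₁q₁)]² / (p₁ − p₀)²
  = [2.326·√(0.52·0.48) + 1.036·√(0.41·0.59)]² / (-0.11)²
  = [2.326·0.4996 + 1.036·0.4918]² / 0.0121
  = [1.6716]² / 0.0121
  = 230.93
Finite-population correction (N = 3206): 230.93 / (1 + (230.93 − 1)/3206) = 215.48.
Round up → n = 216.

n = 216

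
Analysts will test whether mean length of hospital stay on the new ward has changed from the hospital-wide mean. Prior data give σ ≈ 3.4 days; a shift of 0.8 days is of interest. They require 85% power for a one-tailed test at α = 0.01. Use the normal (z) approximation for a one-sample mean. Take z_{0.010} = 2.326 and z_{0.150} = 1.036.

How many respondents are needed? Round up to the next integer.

n = (z_α + z_β)² · σ² / δ²
  = (2.326 + 1.036)² · 3.4² / 0.8²
  = 11.3030 · 11.56 / 0.64
  = 204.16
Round up → n = 205.

n = 205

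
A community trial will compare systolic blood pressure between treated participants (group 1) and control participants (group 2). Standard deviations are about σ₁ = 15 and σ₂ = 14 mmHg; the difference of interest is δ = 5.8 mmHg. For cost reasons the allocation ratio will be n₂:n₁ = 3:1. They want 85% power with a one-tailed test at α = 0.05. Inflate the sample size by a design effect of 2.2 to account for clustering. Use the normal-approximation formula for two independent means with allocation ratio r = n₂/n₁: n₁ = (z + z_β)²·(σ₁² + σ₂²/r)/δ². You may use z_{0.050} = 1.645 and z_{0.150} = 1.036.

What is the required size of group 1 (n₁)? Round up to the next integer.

n₁ = (z_α + z_β)² · (σ₁² + σ₂²/r) / δ²
   = (1.645 + 1.036)² · (15² + 14²/3) / 5.8²
   = 7.1878 · (225 + 65.3333) / 33.64
   = 7.1878 · 290.3333 / 33.64
   = 62.03
Design effect: 2.2 × 62.03 = 136.48.
Round up → n₁ = 137; n₂ = r·n₁ = 3 × 137 = 411.

n₁ = 137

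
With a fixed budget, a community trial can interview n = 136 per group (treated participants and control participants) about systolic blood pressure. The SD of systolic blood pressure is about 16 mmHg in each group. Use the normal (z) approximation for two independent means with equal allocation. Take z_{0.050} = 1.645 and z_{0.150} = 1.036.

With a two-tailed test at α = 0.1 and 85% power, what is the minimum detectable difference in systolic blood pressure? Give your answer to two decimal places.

Minimum detectable difference ≈ 5.20 mmHg

δ = (z_{α/2} + z_β) · √((σ₁²+σ₂²)/n)
  = (1.645 + 1.036) · √(512/136)
  = 2.681 · √3.7647
  = 2.681 · 1.9403
  = 5.2019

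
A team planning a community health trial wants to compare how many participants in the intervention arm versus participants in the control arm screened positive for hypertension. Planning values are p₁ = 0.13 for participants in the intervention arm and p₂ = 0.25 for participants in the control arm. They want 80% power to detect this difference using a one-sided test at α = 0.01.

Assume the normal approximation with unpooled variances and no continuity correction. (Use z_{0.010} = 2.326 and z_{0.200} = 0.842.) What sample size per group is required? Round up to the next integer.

n = (z_α + z_β)² · [p₁(1−p₁) + p₂(1−p₂)] / (p₁ − p₂)²
  = (2.326 + 0.842)² · (0.13·0.87 + 0.25·0.75) / (-0.12)²
  = (3.168)² · (0.1131 + 0.1875) / 0.0144
  = 10.0362 · 0.3006 / 0.0144
  = 209.51
Round up → n = 210 per group.

n = 210 per group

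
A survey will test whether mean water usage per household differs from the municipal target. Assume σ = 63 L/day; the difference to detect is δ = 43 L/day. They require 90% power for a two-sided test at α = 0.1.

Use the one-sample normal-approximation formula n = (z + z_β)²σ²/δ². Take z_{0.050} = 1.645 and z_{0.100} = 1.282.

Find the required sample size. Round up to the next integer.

n = (z_{α/2} + z_β)² · σ² / δ²
  = (1.645 + 1.282)² · 63² / 43²
  = 8.5673 · 3969 / 1849
  = 18.39
Round up → n = 19.

n = 19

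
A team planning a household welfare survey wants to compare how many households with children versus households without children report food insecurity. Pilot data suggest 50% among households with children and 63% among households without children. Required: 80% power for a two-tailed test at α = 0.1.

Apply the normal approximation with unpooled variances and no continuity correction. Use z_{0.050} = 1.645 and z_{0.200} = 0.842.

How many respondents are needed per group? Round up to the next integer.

n = 177 per group

n = (z_{α/2} + z_β)² · [p₁(1−p₁) + p₂(1−p₂)] / (p₁ − p₂)²
  = (1.645 + 0.842)² · (0.50·0.50 + 0.63·0.37) / (-0.13)²
  = (2.487)² · (0.2500 + 0.2331) / 0.0169
  = 6.1852 · 0.4831 / 0.0169
  = 176.81
Round up → n = 177 per group.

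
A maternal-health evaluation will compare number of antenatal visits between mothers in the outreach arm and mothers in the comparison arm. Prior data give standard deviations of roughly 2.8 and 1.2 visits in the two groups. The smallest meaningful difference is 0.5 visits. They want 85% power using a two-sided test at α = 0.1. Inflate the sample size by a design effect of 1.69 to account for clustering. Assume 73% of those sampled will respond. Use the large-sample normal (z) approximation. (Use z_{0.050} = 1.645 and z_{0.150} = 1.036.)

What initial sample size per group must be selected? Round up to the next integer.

n = (z_{α/2} + z_β)² · (σ₁² + σ₂²) / δ²
  = (1.645 + 1.036)² · (2.8² + 1.2² = 9.28) / 0.5²
  = 7.1878 · 9.28 / 0.25
  = 266.81
Design effect: 1.69 × 266.81 = 450.91.
Adjust for 73% response: 450.91 / 0.73 = 617.68.
Round up → n = 618 per group.

n = 618 per group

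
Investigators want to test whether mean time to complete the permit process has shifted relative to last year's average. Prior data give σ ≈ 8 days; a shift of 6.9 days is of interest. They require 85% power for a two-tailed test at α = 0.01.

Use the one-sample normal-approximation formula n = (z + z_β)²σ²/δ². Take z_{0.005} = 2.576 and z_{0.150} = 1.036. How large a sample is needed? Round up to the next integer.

n = 18

n = (z_{α/2} + z_β)² · σ² / δ²
  = (2.576 + 1.036)² · 8² / 6.9²
  = 13.0465 · 64 / 47.61
  = 17.54
Round up → n = 18.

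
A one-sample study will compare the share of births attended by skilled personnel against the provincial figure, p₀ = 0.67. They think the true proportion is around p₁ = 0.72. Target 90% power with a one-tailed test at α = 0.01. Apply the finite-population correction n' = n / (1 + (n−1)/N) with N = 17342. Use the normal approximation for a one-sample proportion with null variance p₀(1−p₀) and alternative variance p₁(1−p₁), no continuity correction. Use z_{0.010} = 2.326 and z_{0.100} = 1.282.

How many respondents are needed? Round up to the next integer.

n = 1048

n = [z_α·√(p₀q₀) + z_β·√(p₁q₁)]² / (p₁ − p₀)²
  = [2.326·√(0.67·0.33) + 1.282·√(0.72·0.28)]² / (0.05)²
  = [2.326·0.4702 + 1.282·0.4490]² / 0.0025
  = [1.6693]² / 0.0025
  = 1114.67
Finite-population correction (N = 17342): 1114.67 / (1 + (1114.67 − 1)/17342) = 1047.40.
Round up → n = 1048.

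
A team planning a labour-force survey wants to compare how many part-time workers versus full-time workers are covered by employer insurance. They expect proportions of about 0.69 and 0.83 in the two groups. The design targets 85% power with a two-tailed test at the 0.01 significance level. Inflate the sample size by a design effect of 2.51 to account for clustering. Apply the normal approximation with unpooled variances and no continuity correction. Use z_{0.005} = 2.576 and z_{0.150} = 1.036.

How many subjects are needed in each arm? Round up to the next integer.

n = 594 per group

n = (z_{α/2} + z_β)² · [p₁(1−p₁) + p₂(1−p₂)] / (p₁ − p₂)²
  = (2.576 + 1.036)² · (0.69·0.31 + 0.83·0.17) / (-0.14)²
  = (3.612)² · (0.2139 + 0.1411) / 0.0196
  = 13.0465 · 0.3550 / 0.0196
  = 236.30
Design effect: 2.51 × 236.30 = 593.12.
Round up → n = 594 per group.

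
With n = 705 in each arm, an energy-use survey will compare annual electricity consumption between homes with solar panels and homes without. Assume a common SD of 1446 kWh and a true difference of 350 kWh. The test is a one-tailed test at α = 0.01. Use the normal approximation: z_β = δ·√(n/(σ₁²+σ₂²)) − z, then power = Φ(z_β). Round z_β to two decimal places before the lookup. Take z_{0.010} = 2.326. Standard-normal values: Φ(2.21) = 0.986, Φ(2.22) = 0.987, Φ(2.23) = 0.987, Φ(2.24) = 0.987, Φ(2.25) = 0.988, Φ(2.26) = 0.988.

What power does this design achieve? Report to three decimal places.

z_β = δ·√(n/(σ₁²+σ₂²)) − z_α
    = 350 · √(705/4181832) − 2.326
    = 350 · 0.01298 − 2.326
    = 4.5444 − 2.326 = 2.2184 → 2.22
Power = Φ(2.22) = 0.987.

Power ≈ 0.987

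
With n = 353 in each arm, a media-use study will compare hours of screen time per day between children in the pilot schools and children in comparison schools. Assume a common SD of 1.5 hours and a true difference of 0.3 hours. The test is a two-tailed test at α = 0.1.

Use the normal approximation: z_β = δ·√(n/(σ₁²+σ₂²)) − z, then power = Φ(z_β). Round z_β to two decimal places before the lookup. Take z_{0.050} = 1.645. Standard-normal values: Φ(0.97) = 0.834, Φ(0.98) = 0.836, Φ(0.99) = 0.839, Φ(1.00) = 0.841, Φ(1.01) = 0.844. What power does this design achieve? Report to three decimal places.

Power ≈ 0.844

z_β = δ·√(n/(σ₁²+σ₂²)) − z_{α/2}
    = 0.3 · √(353/4.5) − 1.645
    = 0.3 · 8.85689 − 1.645
    = 2.6571 − 1.645 = 1.0121 → 1.01
Power = Φ(1.01) = 0.844.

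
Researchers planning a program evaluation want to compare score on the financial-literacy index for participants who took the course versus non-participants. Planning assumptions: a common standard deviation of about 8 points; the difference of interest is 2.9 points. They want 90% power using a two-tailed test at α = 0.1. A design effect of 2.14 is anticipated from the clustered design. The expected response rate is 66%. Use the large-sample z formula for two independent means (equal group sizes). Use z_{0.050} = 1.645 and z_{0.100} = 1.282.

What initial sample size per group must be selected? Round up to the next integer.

n = (z_{α/2} + z_β)² · (σ₁² + σ₂²) / δ²
  = (1.645 + 1.282)² · (2·8² = 128) / 2.9²
  = 8.5673 · 128 / 8.41
  = 130.39
Design effect: 2.14 × 130.39 = 279.04.
Adjust for 66% response: 279.04 / 0.66 = 422.79.
Round up → n = 423 per group.

n = 423 per group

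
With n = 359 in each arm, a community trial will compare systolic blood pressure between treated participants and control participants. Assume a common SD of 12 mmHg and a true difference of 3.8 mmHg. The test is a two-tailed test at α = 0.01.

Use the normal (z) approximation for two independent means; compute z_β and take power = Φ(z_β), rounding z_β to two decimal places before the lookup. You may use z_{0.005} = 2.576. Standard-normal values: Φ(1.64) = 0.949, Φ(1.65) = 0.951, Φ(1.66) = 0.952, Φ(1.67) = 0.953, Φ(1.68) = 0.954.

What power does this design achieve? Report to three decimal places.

z_β = δ·√(n/(σ₁²+σ₂²)) − z_{α/2}
    = 3.8 · √(359/288) − 2.576
    = 3.8 · 1.11648 − 2.576
    = 4.2426 − 2.576 = 1.6666 → 1.67
Power = Φ(1.67) = 0.953.

Power ≈ 0.953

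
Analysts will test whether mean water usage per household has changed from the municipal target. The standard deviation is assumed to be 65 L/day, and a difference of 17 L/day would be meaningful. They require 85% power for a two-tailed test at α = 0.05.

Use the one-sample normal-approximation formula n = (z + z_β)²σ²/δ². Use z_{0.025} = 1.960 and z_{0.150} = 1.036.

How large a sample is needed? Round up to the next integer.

n = 132

n = (z_{α/2} + z_β)² · σ² / δ²
  = (1.960 + 1.036)² · 65² / 17²
  = 8.9760 · 4225 / 289
  = 131.22
Round up → n = 132.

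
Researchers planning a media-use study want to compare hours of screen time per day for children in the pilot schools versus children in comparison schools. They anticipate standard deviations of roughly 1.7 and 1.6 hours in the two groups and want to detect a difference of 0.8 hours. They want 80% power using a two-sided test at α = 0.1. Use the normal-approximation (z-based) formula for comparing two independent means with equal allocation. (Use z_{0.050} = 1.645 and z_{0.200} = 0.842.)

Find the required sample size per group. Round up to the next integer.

n = (z_{α/2} + z_β)² · (σ₁² + σ₂²) / δ²
  = (1.645 + 0.842)² · (1.7² + 1.6² = 5.45) / 0.8²
  = 6.1852 · 5.45 / 0.64
  = 52.67
Round up → n = 53 per group.

n = 53 per group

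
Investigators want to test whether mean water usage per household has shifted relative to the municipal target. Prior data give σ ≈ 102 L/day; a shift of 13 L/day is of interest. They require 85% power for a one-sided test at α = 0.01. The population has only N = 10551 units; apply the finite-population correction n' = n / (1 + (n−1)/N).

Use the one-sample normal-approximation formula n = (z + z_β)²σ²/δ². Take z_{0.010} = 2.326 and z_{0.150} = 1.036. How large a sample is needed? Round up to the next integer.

n = (z_α + z_β)² · σ² / δ²
  = (2.326 + 1.036)² · 102² / 13²
  = 11.3030 · 10404 / 169
  = 695.84
Finite-population correction (N = 10551): 695.84 / (1 + (695.84 − 1)/10551) = 652.85.
Round up → n = 653.

n = 653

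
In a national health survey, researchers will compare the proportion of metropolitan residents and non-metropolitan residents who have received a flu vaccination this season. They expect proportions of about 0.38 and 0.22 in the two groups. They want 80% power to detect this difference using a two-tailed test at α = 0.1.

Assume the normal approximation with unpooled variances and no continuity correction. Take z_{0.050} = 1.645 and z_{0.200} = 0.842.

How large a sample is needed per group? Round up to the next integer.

n = 99 per group

n = (z_{α/2} + z_β)² · [p₁(1−p₁) + p₂(1−p₂)] / (p₁ − p₂)²
  = (1.645 + 0.842)² · (0.38·0.62 + 0.22·0.78) / (0.16)²
  = (2.487)² · (0.2356 + 0.1716) / 0.0256
  = 6.1852 · 0.4072 / 0.0256
  = 98.38
Round up → n = 99 per group.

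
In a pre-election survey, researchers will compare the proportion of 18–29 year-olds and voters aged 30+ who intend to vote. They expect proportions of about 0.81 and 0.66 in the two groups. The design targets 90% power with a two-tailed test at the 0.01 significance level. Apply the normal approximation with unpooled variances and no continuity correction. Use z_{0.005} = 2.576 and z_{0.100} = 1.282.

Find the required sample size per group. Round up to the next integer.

n = (z_{α/2} + z_β)² · [p₁(1−p₁) + p₂(1−p₂)] / (p₁ − p₂)²
  = (2.576 + 1.282)² · (0.81·0.19 + 0.66·0.34) / (0.15)²
  = (3.858)² · (0.1539 + 0.2244) / 0.0225
  = 14.8842 · 0.3783 / 0.0225
  = 250.25
Round up → n = 251 per group.

n = 251 per group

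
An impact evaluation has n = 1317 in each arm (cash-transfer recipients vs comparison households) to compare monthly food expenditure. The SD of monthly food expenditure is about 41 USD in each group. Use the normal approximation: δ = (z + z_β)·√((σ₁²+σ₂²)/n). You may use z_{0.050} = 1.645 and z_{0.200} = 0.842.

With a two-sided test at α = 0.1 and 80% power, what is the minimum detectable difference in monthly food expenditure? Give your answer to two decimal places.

Minimum detectable difference ≈ 3.97 USD

δ = (z_{α/2} + z_β) · √((σ₁²+σ₂²)/n)
  = (1.645 + 0.842) · √(3362/1317)
  = 2.487 · √2.5528
  = 2.487 · 1.5977
  = 3.9736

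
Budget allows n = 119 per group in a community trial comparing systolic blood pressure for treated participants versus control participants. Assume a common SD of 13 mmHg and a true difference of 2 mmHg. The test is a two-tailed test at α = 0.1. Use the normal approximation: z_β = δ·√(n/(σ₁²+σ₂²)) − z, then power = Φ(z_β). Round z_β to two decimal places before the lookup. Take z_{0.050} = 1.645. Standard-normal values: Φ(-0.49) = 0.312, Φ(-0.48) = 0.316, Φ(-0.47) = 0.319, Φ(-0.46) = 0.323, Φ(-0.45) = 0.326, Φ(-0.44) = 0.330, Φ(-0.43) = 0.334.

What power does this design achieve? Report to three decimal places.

z_β = δ·√(n/(σ₁²+σ₂²)) − z_{α/2}
    = 2 · √(119/338) − 1.645
    = 2 · 0.59336 − 1.645
    = 1.1867 − 1.645 = -0.4583 → -0.46
Power = Φ(-0.46) = 0.323.

Power ≈ 0.323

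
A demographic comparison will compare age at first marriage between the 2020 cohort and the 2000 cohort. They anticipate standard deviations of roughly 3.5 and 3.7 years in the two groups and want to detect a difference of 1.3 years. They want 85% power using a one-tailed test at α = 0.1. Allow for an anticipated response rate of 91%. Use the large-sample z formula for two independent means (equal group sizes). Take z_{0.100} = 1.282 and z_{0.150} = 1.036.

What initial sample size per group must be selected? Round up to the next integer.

n = 91 per group

n = (z_α + z_β)² · (σ₁² + σ₂²) / δ²
  = (1.282 + 1.036)² · (3.5² + 3.7² = 25.94) / 1.3²
  = 5.3731 · 25.94 / 1.69
  = 82.47
Adjust for 91% response: 82.47 / 0.91 = 90.63.
Round up → n = 91 per group.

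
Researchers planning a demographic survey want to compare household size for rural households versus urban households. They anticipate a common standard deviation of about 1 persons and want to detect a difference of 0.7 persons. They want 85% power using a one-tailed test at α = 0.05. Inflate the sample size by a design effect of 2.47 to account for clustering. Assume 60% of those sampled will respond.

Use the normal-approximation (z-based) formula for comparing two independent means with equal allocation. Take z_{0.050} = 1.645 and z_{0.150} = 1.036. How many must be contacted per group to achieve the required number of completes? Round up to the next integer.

n = 121 per group

n = (z_α + z_β)² · (σ₁² + σ₂²) / δ²
  = (1.645 + 1.036)² · (2·1² = 2) / 0.7²
  = 7.1878 · 2 / 0.49
  = 29.34
Design effect: 2.47 × 29.34 = 72.46.
Adjust for 60% response: 72.46 / 0.60 = 120.77.
Round up → n = 121 per group.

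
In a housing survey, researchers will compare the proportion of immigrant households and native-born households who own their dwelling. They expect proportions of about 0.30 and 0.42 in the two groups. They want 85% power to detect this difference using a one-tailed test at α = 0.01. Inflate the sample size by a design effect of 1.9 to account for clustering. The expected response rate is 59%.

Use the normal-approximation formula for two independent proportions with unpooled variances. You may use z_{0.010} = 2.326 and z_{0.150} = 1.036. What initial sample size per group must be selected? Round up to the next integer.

n = (z_α + z_β)² · [p₁(1−p₁) + p₂(1−p₂)] / (p₁ − p₂)²
  = (2.326 + 1.036)² · (0.30·0.70 + 0.42·0.58) / (-0.12)²
  = (3.362)² · (0.2100 + 0.2436) / 0.0144
  = 11.3030 · 0.4536 / 0.0144
  = 356.05
Design effect: 1.9 × 356.05 = 676.49.
Adjust for 59% response: 676.49 / 0.59 = 1146.59.
Round up → n = 1147 per group.

n = 1147 per group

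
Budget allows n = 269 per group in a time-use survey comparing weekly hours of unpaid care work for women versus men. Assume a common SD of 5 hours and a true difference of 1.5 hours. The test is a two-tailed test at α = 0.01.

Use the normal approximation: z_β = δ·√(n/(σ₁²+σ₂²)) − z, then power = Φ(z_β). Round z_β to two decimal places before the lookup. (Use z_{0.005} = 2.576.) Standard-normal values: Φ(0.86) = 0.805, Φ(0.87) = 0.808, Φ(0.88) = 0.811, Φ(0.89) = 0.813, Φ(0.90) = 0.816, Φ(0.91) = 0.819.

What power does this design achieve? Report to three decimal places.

Power ≈ 0.816

z_β = δ·√(n/(σ₁²+σ₂²)) − z_{α/2}
    = 1.5 · √(269/50) − 2.576
    = 1.5 · 2.31948 − 2.576
    = 3.4792 − 2.576 = 0.9032 → 0.90
Power = Φ(0.90) = 0.816.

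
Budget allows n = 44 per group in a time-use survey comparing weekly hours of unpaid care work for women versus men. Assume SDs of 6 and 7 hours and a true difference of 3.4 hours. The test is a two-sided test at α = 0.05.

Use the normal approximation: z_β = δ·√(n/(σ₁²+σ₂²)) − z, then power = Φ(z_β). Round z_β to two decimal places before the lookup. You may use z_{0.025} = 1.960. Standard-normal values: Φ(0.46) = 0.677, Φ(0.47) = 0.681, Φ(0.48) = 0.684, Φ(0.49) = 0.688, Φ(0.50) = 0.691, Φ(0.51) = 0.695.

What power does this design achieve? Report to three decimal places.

z_β = δ·√(n/(σ₁²+σ₂²)) − z_{α/2}
    = 3.4 · √(44/85) − 1.960
    = 3.4 · 0.71948 − 1.960
    = 2.4462 − 1.960 = 0.4862 → 0.49
Power = Φ(0.49) = 0.688.

Power ≈ 0.688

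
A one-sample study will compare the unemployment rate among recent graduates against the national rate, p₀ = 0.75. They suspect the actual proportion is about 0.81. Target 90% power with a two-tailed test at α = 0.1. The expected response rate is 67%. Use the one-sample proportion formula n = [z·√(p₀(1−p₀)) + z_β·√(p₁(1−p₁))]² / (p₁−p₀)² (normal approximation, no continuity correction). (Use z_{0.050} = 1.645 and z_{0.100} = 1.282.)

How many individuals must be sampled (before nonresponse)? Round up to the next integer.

n = 613

n = [z_{α/2}·√(p₀q₀) + z_β·√(p₁q₁)]² / (p₁ − p₀)²
  = [1.645·√(0.75·0.25) + 1.282·√(0.81·0.19)]² / (0.06)²
  = [1.645·0.4330 + 1.282·0.3923]² / 0.0036
  = [1.2152]² / 0.0036
  = 410.22
Adjust for 67% response: 410.22 / 0.67 = 612.27.
Round up → n = 613.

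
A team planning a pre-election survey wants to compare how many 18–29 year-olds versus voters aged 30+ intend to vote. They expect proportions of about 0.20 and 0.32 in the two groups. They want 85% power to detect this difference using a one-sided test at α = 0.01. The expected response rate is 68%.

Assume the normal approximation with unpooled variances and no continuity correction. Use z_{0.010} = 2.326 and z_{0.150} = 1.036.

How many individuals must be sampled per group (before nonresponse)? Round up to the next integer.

n = (z_α + z_β)² · [p₁(1−p₁) + p₂(1−p₂)] / (p₁ − p₂)²
  = (2.326 + 1.036)² · (0.20·0.80 + 0.32·0.68) / (-0.12)²
  = (3.362)² · (0.1600 + 0.2176) / 0.0144
  = 11.3030 · 0.3776 / 0.0144
  = 296.39
Adjust for 68% response: 296.39 / 0.68 = 435.87.
Round up → n = 436 per group.

n = 436 per group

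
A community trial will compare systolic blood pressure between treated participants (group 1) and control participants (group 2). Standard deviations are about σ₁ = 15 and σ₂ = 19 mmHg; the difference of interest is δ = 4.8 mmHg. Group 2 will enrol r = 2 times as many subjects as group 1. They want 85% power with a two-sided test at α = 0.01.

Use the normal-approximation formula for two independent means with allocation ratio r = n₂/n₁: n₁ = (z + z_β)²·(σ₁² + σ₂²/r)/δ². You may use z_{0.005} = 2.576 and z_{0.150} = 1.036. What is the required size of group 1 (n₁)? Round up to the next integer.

n₁ = (z_{α/2} + z_β)² · (σ₁² + σ₂²/r) / δ²
   = (2.576 + 1.036)² · (15² + 19²/2) / 4.8²
   = 13.0465 · (225 + 180.5) / 23.04
   = 13.0465 · 405.5 / 23.04
   = 229.62
Round up → n₁ = 230; n₂ = r·n₁ = 2 × 230 = 460.

n₁ = 230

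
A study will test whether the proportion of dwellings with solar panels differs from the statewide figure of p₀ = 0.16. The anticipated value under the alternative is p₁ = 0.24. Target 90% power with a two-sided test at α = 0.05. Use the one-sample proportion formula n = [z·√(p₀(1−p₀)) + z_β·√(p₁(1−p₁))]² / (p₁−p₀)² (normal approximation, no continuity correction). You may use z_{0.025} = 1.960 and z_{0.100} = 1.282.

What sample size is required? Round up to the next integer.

n = [z_{α/2}·√(p₀q₀) + z_β·√(p₁q₁)]² / (p₁ − p₀)²
  = [1.960·√(0.16·0.84) + 1.282·√(0.24·0.76)]² / (0.08)²
  = [1.960·0.3666 + 1.282·0.4271]² / 0.0064
  = [1.2661]² / 0.0064
  = 250.46
Round up → n = 251.

n = 251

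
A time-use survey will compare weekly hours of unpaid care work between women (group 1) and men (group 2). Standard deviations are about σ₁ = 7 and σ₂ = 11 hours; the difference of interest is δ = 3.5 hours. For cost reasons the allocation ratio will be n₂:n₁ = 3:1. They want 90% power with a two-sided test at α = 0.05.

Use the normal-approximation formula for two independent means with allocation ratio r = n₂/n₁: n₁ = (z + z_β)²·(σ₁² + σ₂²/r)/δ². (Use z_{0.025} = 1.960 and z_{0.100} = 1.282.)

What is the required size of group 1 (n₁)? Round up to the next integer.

n₁ = (z_{α/2} + z_β)² · (σ₁² + σ₂²/r) / δ²
   = (1.960 + 1.282)² · (7² + 11²/3) / 3.5²
   = 10.5106 · (49 + 40.3333) / 12.25
   = 10.5106 · 89.3333 / 12.25
   = 76.65
Round up → n₁ = 77; n₂ = r·n₁ = 3 × 77 = 231.

n₁ = 77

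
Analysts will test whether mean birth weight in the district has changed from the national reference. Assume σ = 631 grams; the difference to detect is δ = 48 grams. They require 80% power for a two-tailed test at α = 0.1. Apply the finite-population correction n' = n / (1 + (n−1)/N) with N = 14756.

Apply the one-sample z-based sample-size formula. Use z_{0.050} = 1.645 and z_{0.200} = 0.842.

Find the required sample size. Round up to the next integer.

n = (z_{α/2} + z_β)² · σ² / δ²
  = (1.645 + 0.842)² · 631² / 48²
  = 6.1852 · 398161 / 2304
  = 1068.88
Finite-population correction (N = 14756): 1068.88 / (1 + (1068.88 − 1)/14756) = 996.74.
Round up → n = 997.

n = 997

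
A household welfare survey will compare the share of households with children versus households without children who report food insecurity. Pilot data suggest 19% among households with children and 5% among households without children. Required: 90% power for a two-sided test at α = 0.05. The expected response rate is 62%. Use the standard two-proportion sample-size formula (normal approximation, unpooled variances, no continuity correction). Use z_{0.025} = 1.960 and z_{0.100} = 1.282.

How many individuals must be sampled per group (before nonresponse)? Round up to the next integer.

n = 175 per group

n = (z_{α/2} + z_β)² · [p₁(1−p₁) + p₂(1−p₂)] / (p₁ − p₂)²
  = (1.960 + 1.282)² · (0.19·0.81 + 0.05·0.95) / (0.14)²
  = (3.242)² · (0.1539 + 0.0475) / 0.0196
  = 10.5106 · 0.2014 / 0.0196
  = 108.00
Adjust for 62% response: 108.00 / 0.62 = 174.20.
Round up → n = 175 per group.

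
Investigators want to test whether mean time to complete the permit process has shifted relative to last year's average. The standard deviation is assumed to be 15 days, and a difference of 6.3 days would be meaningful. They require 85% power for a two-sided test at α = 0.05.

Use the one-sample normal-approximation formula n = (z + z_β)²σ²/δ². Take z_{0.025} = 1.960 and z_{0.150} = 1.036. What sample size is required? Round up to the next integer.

n = (z_{α/2} + z_β)² · σ² / δ²
  = (1.960 + 1.036)² · 15² / 6.3²
  = 8.9760 · 225 / 39.69
  = 50.88
Round up → n = 51.

n = 51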